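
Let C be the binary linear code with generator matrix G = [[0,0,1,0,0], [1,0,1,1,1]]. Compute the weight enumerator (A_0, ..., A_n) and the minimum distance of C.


Weight distribution: A_0 = 1, A_1 = 1, A_3 = 1, A_4 = 1. Minimum distance d = 1.

Enumerate all 2^2 = 4 messages m ∈ F_2^2.
For each, compute codeword c = mG in F_2^5, then tally its weight.
  m = 00 → c = 00000, weight = 0.
  m = 10 → c = 00100, weight = 1.
  m = 01 → c = 10111, weight = 4.
  m = 11 → c = 10011, weight = 3.
Tally weights:
  weight 0: 1 codewords.
  weight 1: 1 codewords.
  weight 3: 1 codewords.
  weight 4: 1 codewords.
Minimum distance d = smallest w > 0 with A_w > 0 = 1.
Sanity: Σ A_w = 4 = 2^2 = 4 ✓.


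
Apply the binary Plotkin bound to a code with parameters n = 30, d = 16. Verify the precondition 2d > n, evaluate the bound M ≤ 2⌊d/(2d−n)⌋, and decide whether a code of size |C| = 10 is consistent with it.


Plotkin bound M ≤ 16; given |C| = 10 ≤ bound (satisfied).

Check applicability: 2d = 32, n = 30.
2d − n = 2 > 0, so Plotkin applies.
Compute d/(2d−n) = 16/2 ≈ 8.0000.
⌊d/(2d−n)⌋ = 8.
Plotkin bound: M ≤ 2·8 = 16.
Given |C| = 10, check: satisfied.
This |C| is below the Plotkin bound.


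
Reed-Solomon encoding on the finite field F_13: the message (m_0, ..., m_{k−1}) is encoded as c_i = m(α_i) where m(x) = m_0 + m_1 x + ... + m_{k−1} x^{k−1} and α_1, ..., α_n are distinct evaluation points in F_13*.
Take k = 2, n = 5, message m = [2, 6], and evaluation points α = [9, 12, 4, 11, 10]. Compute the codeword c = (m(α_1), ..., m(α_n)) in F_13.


c = [4, 9, 0, 3, 10]

Message polynomial: m(x) = 2 + 6·x (mod 13).
For each evaluation point α_i, compute m(α_i) mod 13:
  α_1 = 9: Horner steps 6 → 4, so m(9) = 4.
  α_2 = 12: Horner steps 6 → 9, so m(12) = 9.
  α_3 = 4: Horner steps 6 → 0, so m(4) = 0.
  α_4 = 11: Horner steps 6 → 3, so m(11) = 3.
  α_5 = 10: Horner steps 6 → 10, so m(10) = 10.
Codeword c = [4, 9, 0, 3, 10] ∈ F_13^5.


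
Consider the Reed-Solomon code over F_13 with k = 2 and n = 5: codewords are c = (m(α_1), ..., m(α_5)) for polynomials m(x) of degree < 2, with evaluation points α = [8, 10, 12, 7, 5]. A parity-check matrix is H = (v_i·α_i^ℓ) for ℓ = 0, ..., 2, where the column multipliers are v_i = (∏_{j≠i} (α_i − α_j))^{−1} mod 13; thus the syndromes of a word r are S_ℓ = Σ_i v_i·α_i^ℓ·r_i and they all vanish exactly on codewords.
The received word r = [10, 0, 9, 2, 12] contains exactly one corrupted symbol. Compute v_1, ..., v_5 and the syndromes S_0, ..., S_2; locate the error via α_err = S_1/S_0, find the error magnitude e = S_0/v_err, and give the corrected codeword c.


S = (12, 1, 12), error at position 3, error magnitude e = 6, c = [10, 0, 3, 2, 12].

Step 1: column multipliers v_i = (∏_{j≠i}(α_i − α_j))^{−1} mod 13.
  i = 1 (α = 8): (8−10)(8−12)(8−7)(8−5) = (−2)·(−4)·1·3 = 24 ≡ 11, so v_1 = 11^{−1} = 6 (mod 13).
  i = 2 (α = 10): (10−8)(10−12)(10−7)(10−5) = 2·(−2)·3·5 = −60 ≡ 5, so v_2 = 5^{−1} = 8 (mod 13).
  i = 3 (α = 12): (12−8)(12−10)(12−7)(12−5) = 4·2·5·7 = 280 ≡ 7, so v_3 = 7^{−1} = 2 (mod 13).
  i = 4 (α = 7): (7−8)(7−10)(7−12)(7−5) = (−1)·(−3)·(−5)·2 = −30 ≡ 9, so v_4 = 9^{−1} = 3 (mod 13).
  i = 5 (α = 5): (5−8)(5−10)(5−12)(5−7) = (−3)·(−5)·(−7)·(−2) = 210 ≡ 2, so v_5 = 2^{−1} = 7 (mod 13).
  v = [6, 8, 2, 3, 7].
Step 2: syndromes of r = [10, 0, 9, 2, 12] (all sums mod 13).
  S_0 = Σ v_i r_i = 6·10 + 8·0 + 2·9 + 3·2 + 7·12 = 168 ≡ 12.
  S_1 = Σ v_i α_i r_i = 6·8·10 + 8·10·0 + 2·12·9 + 3·7·2 + 7·5·12 = 1158 ≡ 1.
  α_i^2 mod 13 = [12, 9, 1, 10, 12].
  S_2 = Σ v_i α_i^2 r_i = 6·12·10 + 8·9·0 + 2·1·9 + 3·10·2 + 7·12·12 = 1806 ≡ 12.
  S = (12, 1, 12) ≠ 0, so r is not a codeword (an error is present).
Step 3: locate the error. For a single error e at position i, S_ℓ = v_i·e·α_i^ℓ, so α_err = S_1/S_0.
  S_0^{−1} = 12^{−1} = 12 (mod 13), so α_err = 1·12 = 12 ≡ 12 = α_3. Error position i = 3.
  Consistency check: S_2/S_1 = 12·1 = 12 ≡ 12 = α_err ✓ (single-error assumption holds).
Step 4: error magnitude e = S_0/v_3 = S_0·∏_{j≠3}(α_3 − α_j) = 12·7 = 84 ≡ 6 (mod 13).
Step 5: correct position 3: c_3 = r_3 − e = 9 − 6 ≡ 3 (mod 13). Hence c = [10, 0, 3, 2, 12].
  Check: interpolating c through the α_i gives m(x) = 11 + 8·x (degree < 2) with m(α_i) = c_i for every i, so c is indeed a codeword.


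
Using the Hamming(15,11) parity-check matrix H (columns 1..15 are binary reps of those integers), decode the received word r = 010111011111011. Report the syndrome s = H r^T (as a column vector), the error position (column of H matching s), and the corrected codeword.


s = (1, 0, 0, 0)^T, error position = 8, corrected codeword c = 010111001111011

Compute s = H r^T mod 2 one row at a time:
  s_1 = 1 + 1 + 1 + 1 + 1 + 0 + 1 + 1 = 7 ≡ 1 (mod 2).
  s_2 = 1 + 1 + 1 + 0 + 1 + 0 + 1 + 1 = 6 ≡ 0 (mod 2).
  s_3 = 1 + 0 + 1 + 0 + 1 + 1 + 1 + 1 = 6 ≡ 0 (mod 2).
  s_4 = 0 + 0 + 1 + 0 + 1 + 1 + 0 + 1 = 4 ≡ 0 (mod 2).
s = (1, 0, 0, 0)^T — this equals column 8 of H (binary 1000), so error is at position 8.
Correct: flip bit 8 of r = 010111011111011 to get c = 010111001111011.


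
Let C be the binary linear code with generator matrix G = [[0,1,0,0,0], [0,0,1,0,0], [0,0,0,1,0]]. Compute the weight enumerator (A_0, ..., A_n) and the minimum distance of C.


Weight distribution: A_0 = 1, A_1 = 3, A_2 = 3, A_3 = 1. Minimum distance d = 1.

Enumerate all 2^3 = 8 messages m ∈ F_2^3.
For each, compute codeword c = mG in F_2^5, then tally its weight.
  m = 000 → c = 00000, weight = 0.
  m = 100 → c = 01000, weight = 1.
  m = 010 → c = 00100, weight = 1.
  m = 110 → c = 01100, weight = 2.
  m = 001 → c = 00010, weight = 1.
  m = 101 → c = 01010, weight = 2.
  m = 011 → c = 00110, weight = 2.
  m = 111 → c = 01110, weight = 3.
Tally weights:
  weight 0: 1 codewords.
  weight 1: 3 codewords.
  weight 2: 3 codewords.
  weight 3: 1 codewords.
Minimum distance d = smallest w > 0 with A_w > 0 = 1.
Sanity: Σ A_w = 8 = 2^3 = 8 ✓.


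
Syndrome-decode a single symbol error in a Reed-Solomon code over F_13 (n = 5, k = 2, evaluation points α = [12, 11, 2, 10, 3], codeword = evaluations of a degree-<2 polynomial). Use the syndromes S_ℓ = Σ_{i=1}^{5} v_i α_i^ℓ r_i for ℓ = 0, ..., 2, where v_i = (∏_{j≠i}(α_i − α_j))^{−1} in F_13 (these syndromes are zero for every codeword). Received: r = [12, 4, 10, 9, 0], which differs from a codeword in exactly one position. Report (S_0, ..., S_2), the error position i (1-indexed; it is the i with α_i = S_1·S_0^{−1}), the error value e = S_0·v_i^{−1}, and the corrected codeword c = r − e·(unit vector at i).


S = (7, 8, 11), error at position 5, error magnitude e = 8, c = [12, 4, 10, 9, 5].

Step 1: column multipliers v_i = (∏_{j≠i}(α_i − α_j))^{−1} mod 13.
  i = 1 (α = 12): (12−11)(12−2)(12−10)(12−3) = 1·10·2·9 = 180 ≡ 11, so v_1 = 11^{−1} = 6 (mod 13).
  i = 2 (α = 11): (11−12)(11−2)(11−10)(11−3) = (−1)·9·1·8 = −72 ≡ 6, so v_2 = 6^{−1} = 11 (mod 13).
  i = 3 (α = 2): (2−12)(2−11)(2−10)(2−3) = (−10)·(−9)·(−8)·(−1) = 720 ≡ 5, so v_3 = 5^{−1} = 8 (mod 13).
  i = 4 (α = 10): (10−12)(10−11)(10−2)(10−3) = (−2)·(−1)·8·7 = 112 ≡ 8, so v_4 = 8^{−1} = 5 (mod 13).
  i = 5 (α = 3): (3−12)(3−11)(3−2)(3−10) = (−9)·(−8)·1·(−7) = −504 ≡ 3, so v_5 = 3^{−1} = 9 (mod 13).
  v = [6, 11, 8, 5, 9].
Step 2: syndromes of r = [12, 4, 10, 9, 0] (all sums mod 13).
  S_0 = Σ v_i r_i = 6·12 + 11·4 + 8·10 + 5·9 + 9·0 = 241 ≡ 7.
  S_1 = Σ v_i α_i r_i = 6·12·12 + 11·11·4 + 8·2·10 + 5·10·9 + 9·3·0 = 1958 ≡ 8.
  α_i^2 mod 13 = [1, 4, 4, 9, 9].
  S_2 = Σ v_i α_i^2 r_i = 6·1·12 + 11·4·4 + 8·4·10 + 5·9·9 + 9·9·0 = 973 ≡ 11.
  S = (7, 8, 11) ≠ 0, so r is not a codeword (an error is present).
Step 3: locate the error. For a single error e at position i, S_ℓ = v_i·e·α_i^ℓ, so α_err = S_1/S_0.
  S_0^{−1} = 7^{−1} = 2 (mod 13), so α_err = 8·2 = 16 ≡ 3 = α_5. Error position i = 5.
  Consistency check: S_2/S_1 = 11·5 = 55 ≡ 3 = α_err ✓ (single-error assumption holds).
Step 4: error magnitude e = S_0/v_5 = S_0·∏_{j≠5}(α_5 − α_j) = 7·3 = 21 ≡ 8 (mod 13).
Step 5: correct position 5: c_5 = r_5 − e = 0 − 8 ≡ 5 (mod 13). Hence c = [12, 4, 10, 9, 5].
  Check: interpolating c through the α_i gives m(x) = 7 + 8·x (degree < 2) with m(α_i) = c_i for every i, so c is indeed a codeword.


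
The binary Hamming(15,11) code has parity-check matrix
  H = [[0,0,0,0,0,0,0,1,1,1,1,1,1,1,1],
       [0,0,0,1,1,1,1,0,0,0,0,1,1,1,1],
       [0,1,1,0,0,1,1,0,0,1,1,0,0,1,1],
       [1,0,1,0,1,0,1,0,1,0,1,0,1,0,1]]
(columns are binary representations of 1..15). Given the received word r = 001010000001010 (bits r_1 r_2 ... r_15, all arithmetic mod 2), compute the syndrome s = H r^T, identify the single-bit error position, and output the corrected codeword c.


s = (0, 1, 0, 0)^T, error position = 4, corrected codeword c = 001110000001010

Compute s = H r^T mod 2 one row at a time:
  s_1 = 0 + 0 + 0 + 0 + 1 + 0 + 1 + 0 = 2 ≡ 0 (mod 2).
  s_2 = 0 + 1 + 0 + 0 + 1 + 0 + 1 + 0 = 3 ≡ 1 (mod 2).
  s_3 = 0 + 1 + 0 + 0 + 0 + 0 + 1 + 0 = 2 ≡ 0 (mod 2).
  s_4 = 0 + 1 + 1 + 0 + 0 + 0 + 0 + 0 = 2 ≡ 0 (mod 2).
s = (0, 1, 0, 0)^T — this equals column 4 of H (binary 0100), so error is at position 4.
Correct: flip bit 4 of r = 001010000001010 to get c = 001110000001010.


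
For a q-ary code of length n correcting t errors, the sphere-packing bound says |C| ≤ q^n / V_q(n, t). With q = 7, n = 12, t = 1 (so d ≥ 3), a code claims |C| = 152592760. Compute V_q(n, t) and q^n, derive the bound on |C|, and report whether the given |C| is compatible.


V_q(n, t) = 73, q^n = 13841287201, Hamming bound = 189606673, |C| = 152592760 ≤ bound (satisfied).

Step 1: Compute V_q(n, t) = Σ_{j=0}^1 C(n, j) (q−1)^j.
  j = 0: C(12,0)·(6)^0 = 1·1 = 1.
  j = 1: C(12,1)·(6)^1 = 12·6 = 72.
  V_q(n, t) = 1 + 72 = 73.
Step 2: q^n = 7^12 = 13841287201.
Step 3: Hamming bound ⌊q^n / V_q(n,t)⌋ = ⌊13841287201/73⌋ = 189606673.
Step 4: Compare |C| = 152592760 to 189606673: satisfied.
The claimed |C| lies below the Hamming bound.


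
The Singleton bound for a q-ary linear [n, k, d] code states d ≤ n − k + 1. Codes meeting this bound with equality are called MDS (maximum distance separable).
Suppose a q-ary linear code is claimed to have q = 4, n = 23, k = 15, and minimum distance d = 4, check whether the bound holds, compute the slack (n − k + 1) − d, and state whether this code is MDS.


Singleton RHS = n − k + 1 = 9, slack = 5, bound satisfied, not MDS.

Singleton bound: d ≤ n − k + 1.
Here n = 23, k = 15, so n − k + 1 = 9.
Given d = 4, check d ≤ 9: YES.
Slack = (n − k + 1) − d = 5.
The code is NOT MDS (slack = 5 > 0).
Description: the claimed parameters are [23, 15, 4]_4; such a code would be non-MDS.


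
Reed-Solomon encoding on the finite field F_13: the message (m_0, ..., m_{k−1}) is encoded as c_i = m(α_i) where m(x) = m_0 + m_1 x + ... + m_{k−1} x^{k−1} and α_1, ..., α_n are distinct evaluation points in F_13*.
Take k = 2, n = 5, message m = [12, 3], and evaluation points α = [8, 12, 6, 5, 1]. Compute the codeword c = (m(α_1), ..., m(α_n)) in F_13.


c = [10, 9, 4, 1, 2]

Message polynomial: m(x) = 12 + 3·x (mod 13).
For each evaluation point α_i, compute m(α_i) mod 13:
  α_1 = 8: Horner steps 3 → 10, so m(8) = 10.
  α_2 = 12: Horner steps 3 → 9, so m(12) = 9.
  α_3 = 6: Horner steps 3 → 4, so m(6) = 4.
  α_4 = 5: Horner steps 3 → 1, so m(5) = 1.
  α_5 = 1: Horner steps 3 → 2, so m(1) = 2.
Codeword c = [10, 9, 4, 1, 2] ∈ F_13^5.


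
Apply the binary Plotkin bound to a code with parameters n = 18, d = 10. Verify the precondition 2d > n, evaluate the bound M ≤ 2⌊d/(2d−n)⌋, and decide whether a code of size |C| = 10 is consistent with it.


Plotkin bound M ≤ 10; given |C| = 10 ≤ bound (satisfied).

Check applicability: 2d = 20, n = 18.
2d − n = 2 > 0, so Plotkin applies.
Compute d/(2d−n) = 10/2 ≈ 5.0000.
⌊d/(2d−n)⌋ = 5.
Plotkin bound: M ≤ 2·5 = 10.
Given |C| = 10, check: satisfied.
This |C| is at the Plotkin bound.


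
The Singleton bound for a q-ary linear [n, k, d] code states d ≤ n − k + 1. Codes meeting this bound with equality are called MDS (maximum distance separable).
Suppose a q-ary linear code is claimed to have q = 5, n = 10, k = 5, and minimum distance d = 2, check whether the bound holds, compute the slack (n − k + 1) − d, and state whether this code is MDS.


Singleton RHS = n − k + 1 = 6, slack = 4, bound satisfied, not MDS.

Singleton bound: d ≤ n − k + 1.
Here n = 10, k = 5, so n − k + 1 = 6.
Given d = 2, check d ≤ 6: YES.
Slack = (n − k + 1) − d = 4.
The code is NOT MDS (slack = 4 > 0).
Description: the claimed parameters are [10, 5, 2]_5; such a code would be non-MDS.


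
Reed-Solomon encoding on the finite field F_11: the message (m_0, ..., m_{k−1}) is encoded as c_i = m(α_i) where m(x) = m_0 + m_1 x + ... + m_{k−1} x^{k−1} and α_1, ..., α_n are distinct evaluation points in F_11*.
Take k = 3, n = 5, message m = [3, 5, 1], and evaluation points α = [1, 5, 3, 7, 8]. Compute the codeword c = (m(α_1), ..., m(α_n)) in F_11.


c = [9, 9, 5, 10, 8]

Message polynomial: m(x) = 3 + 5·x + 1·x^2 (mod 11).
For each evaluation point α_i, compute m(α_i) mod 11:
  α_1 = 1: Horner steps 1 → 6 → 9, so m(1) = 9.
  α_2 = 5: Horner steps 1 → 10 → 9, so m(5) = 9.
  α_3 = 3: Horner steps 1 → 8 → 5, so m(3) = 5.
  α_4 = 7: Horner steps 1 → 1 → 10, so m(7) = 10.
  α_5 = 8: Horner steps 1 → 2 → 8, so m(8) = 8.
Codeword c = [9, 9, 5, 10, 8] ∈ F_11^5.


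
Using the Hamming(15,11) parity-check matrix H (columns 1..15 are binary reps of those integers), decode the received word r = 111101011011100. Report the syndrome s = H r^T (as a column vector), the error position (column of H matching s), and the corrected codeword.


s = (1, 0, 0, 1)^T, error position = 9, corrected codeword c = 111101010011100

Compute s = H r^T mod 2 one row at a time:
  s_1 = 1 + 1 + 0 + 1 + 1 + 1 + 0 + 0 = 5 ≡ 1 (mod 2).
  s_2 = 1 + 0 + 1 + 0 + 1 + 1 + 0 + 0 = 4 ≡ 0 (mod 2).
  s_3 = 1 + 1 + 1 + 0 + 0 + 1 + 0 + 0 = 4 ≡ 0 (mod 2).
  s_4 = 1 + 1 + 0 + 0 + 1 + 1 + 1 + 0 = 5 ≡ 1 (mod 2).
s = (1, 0, 0, 1)^T — this equals column 9 of H (binary 1001), so error is at position 9.
Correct: flip bit 9 of r = 111101011011100 to get c = 111101010011100.


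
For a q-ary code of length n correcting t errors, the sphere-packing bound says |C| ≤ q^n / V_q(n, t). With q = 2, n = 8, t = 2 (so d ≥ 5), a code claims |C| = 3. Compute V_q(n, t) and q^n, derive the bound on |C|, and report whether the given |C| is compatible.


V_q(n, t) = 37, q^n = 256, Hamming bound = 6, |C| = 3 ≤ bound (satisfied).

Step 1: Compute V_q(n, t) = Σ_{j=0}^2 C(n, j) (q−1)^j.
  j = 0: C(8,0)·(1)^0 = 1·1 = 1.
  j = 1: C(8,1)·(1)^1 = 8·1 = 8.
  j = 2: C(8,2)·(1)^2 = 28·1 = 28.
  V_q(n, t) = 1 + 8 + 28 = 37.
Step 2: q^n = 2^8 = 256.
Step 3: Hamming bound ⌊q^n / V_q(n,t)⌋ = ⌊256/37⌋ = 6.
Step 4: Compare |C| = 3 to 6: satisfied.
The claimed |C| lies below the Hamming bound.


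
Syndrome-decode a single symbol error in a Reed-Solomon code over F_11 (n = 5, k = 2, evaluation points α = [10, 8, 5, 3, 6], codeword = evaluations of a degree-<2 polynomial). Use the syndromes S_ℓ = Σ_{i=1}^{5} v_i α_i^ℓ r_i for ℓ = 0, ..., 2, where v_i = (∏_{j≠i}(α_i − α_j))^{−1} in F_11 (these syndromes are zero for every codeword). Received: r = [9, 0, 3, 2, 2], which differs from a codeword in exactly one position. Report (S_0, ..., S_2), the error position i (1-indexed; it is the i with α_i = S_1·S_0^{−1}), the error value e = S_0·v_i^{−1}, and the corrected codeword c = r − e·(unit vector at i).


S = (8, 2, 6), error at position 4, error magnitude e = 8, c = [9, 0, 3, 5, 2].

Step 1: column multipliers v_i = (∏_{j≠i}(α_i − α_j))^{−1} mod 11.
  i = 1 (α = 10): (10−8)(10−5)(10−3)(10−6) = 2·5·7·4 = 280 ≡ 5, so v_1 = 5^{−1} = 9 (mod 11).
  i = 2 (α = 8): (8−10)(8−5)(8−3)(8−6) = (−2)·3·5·2 = −60 ≡ 6, so v_2 = 6^{−1} = 2 (mod 11).
  i = 3 (α = 5): (5−10)(5−8)(5−3)(5−6) = (−5)·(−3)·2·(−1) = −30 ≡ 3, so v_3 = 3^{−1} = 4 (mod 11).
  i = 4 (α = 3): (3−10)(3−8)(3−5)(3−6) = (−7)·(−5)·(−2)·(−3) = 210 ≡ 1, so v_4 = 1^{−1} = 1 (mod 11).
  i = 5 (α = 6): (6−10)(6−8)(6−5)(6−3) = (−4)·(−2)·1·3 = 24 ≡ 2, so v_5 = 2^{−1} = 6 (mod 11).
  v = [9, 2, 4, 1, 6].
Step 2: syndromes of r = [9, 0, 3, 2, 2] (all sums mod 11).
  S_0 = Σ v_i r_i = 9·9 + 2·0 + 4·3 + 1·2 + 6·2 = 107 ≡ 8.
  S_1 = Σ v_i α_i r_i = 9·10·9 + 2·8·0 + 4·5·3 + 1·3·2 + 6·6·2 = 948 ≡ 2.
  α_i^2 mod 11 = [1, 9, 3, 9, 3].
  S_2 = Σ v_i α_i^2 r_i = 9·1·9 + 2·9·0 + 4·3·3 + 1·9·2 + 6·3·2 = 171 ≡ 6.
  S = (8, 2, 6) ≠ 0, so r is not a codeword (an error is present).
Step 3: locate the error. For a single error e at position i, S_ℓ = v_i·e·α_i^ℓ, so α_err = S_1/S_0.
  S_0^{−1} = 8^{−1} = 7 (mod 11), so α_err = 2·7 = 14 ≡ 3 = α_4. Error position i = 4.
  Consistency check: S_2/S_1 = 6·6 = 36 ≡ 3 = α_err ✓ (single-error assumption holds).
Step 4: error magnitude e = S_0/v_4 = S_0·∏_{j≠4}(α_4 − α_j) = 8·1 = 8 ≡ 8 (mod 11).
Step 5: correct position 4: c_4 = r_4 − e = 2 − 8 ≡ 5 (mod 11). Hence c = [9, 0, 3, 5, 2].
  Check: interpolating c through the α_i gives m(x) = 8 + 10·x (degree < 2) with m(α_i) = c_i for every i, so c is indeed a codeword.


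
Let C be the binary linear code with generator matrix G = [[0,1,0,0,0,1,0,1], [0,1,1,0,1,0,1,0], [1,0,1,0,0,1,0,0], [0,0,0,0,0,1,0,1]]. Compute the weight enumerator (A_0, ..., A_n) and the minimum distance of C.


Weight distribution: A_0 = 1, A_1 = 1, A_2 = 1, A_3 = 4, A_4 = 5, A_5 = 3, A_6 = 1. Minimum distance d = 1.

Enumerate all 2^4 = 16 messages m ∈ F_2^4.
For each, compute codeword c = mG in F_2^8, then tally its weight.
  m = 0000 → c = 00000000, weight = 0.
  m = 1000 → c = 01000101, weight = 3.
  m = 0100 → c = 01101010, weight = 4.
  m = 1100 → c = 00101111, weight = 5.
  m = 0010 → c = 10100100, weight = 3.
  m = 1010 → c = 11100001, weight = 4.
  m = 0110 → c = 11001110, weight = 5.
  m = 1110 → c = 10001011, weight = 4.
  m = 0001 → c = 00000101, weight = 2.
  m = 1001 → c = 01000000, weight = 1.
  m = 0101 → c = 01101111, weight = 6.
  m = 1101 → c = 00101010, weight = 3.
  m = 0011 → c = 10100001, weight = 3.
  m = 1011 → c = 11100100, weight = 4.
  m = 0111 → c = 11001011, weight = 5.
  m = 1111 → c = 10001110, weight = 4.
Tally weights:
  weight 0: 1 codewords.
  weight 1: 1 codewords.
  weight 2: 1 codewords.
  weight 3: 4 codewords.
  weight 4: 5 codewords.
  weight 5: 3 codewords.
  weight 6: 1 codewords.
Minimum distance d = smallest w > 0 with A_w > 0 = 1.
Sanity: Σ A_w = 16 = 2^4 = 16 ✓.


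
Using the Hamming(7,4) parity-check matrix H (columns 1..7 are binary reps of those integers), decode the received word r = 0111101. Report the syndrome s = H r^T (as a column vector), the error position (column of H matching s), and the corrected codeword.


s = (1, 1, 1)^T, error position = 7, corrected codeword c = 0111100

Compute s = H r^T mod 2 one row at a time:
  s_1 = 1 + 1 + 0 + 1 = 3 ≡ 1 (mod 2).
  s_2 = 1 + 1 + 0 + 1 = 3 ≡ 1 (mod 2).
  s_3 = 0 + 1 + 1 + 1 = 3 ≡ 1 (mod 2).
s = (1, 1, 1)^T — this equals column 7 of H (binary 111), so error is at position 7.
Correct: flip bit 7 of r = 0111101 to get c = 0111100.


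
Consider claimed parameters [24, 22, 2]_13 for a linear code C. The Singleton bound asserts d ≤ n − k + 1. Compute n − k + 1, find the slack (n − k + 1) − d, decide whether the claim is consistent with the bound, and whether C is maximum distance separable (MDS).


Singleton RHS = n − k + 1 = 3, slack = 1, bound satisfied, not MDS.

Singleton bound: d ≤ n − k + 1.
Here n = 24, k = 22, so n − k + 1 = 3.
Given d = 2, check d ≤ 3: YES.
Slack = (n − k + 1) − d = 1.
The code is NOT MDS (slack = 1 > 0).
Description: the claimed parameters are [24, 22, 2]_13; such a code would be non-MDS.


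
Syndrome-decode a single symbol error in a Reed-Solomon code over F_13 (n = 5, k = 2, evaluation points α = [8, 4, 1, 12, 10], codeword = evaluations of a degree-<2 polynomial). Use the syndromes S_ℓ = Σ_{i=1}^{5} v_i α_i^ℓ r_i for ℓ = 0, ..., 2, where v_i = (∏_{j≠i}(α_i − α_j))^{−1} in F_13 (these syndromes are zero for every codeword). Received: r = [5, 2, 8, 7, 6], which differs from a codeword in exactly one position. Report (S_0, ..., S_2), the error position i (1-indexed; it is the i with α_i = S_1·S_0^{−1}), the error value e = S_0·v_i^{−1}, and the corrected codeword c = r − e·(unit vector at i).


S = (10, 1, 4), error at position 2, error magnitude e = 12, c = [5, 3, 8, 7, 6].

Step 1: column multipliers v_i = (∏_{j≠i}(α_i − α_j))^{−1} mod 13.
  i = 1 (α = 8): (8−4)(8−1)(8−12)(8−10) = 4·7·(−4)·(−2) = 224 ≡ 3, so v_1 = 3^{−1} = 9 (mod 13).
  i = 2 (α = 4): (4−8)(4−1)(4−12)(4−10) = (−4)·3·(−8)·(−6) = −576 ≡ 9, so v_2 = 9^{−1} = 3 (mod 13).
  i = 3 (α = 1): (1−8)(1−4)(1−12)(1−10) = (−7)·(−3)·(−11)·(−9) = 2079 ≡ 12, so v_3 = 12^{−1} = 12 (mod 13).
  i = 4 (α = 12): (12−8)(12−4)(12−1)(12−10) = 4·8·11·2 = 704 ≡ 2, so v_4 = 2^{−1} = 7 (mod 13).
  i = 5 (α = 10): (10−8)(10−4)(10−1)(10−12) = 2·6·9·(−2) = −216 ≡ 5, so v_5 = 5^{−1} = 8 (mod 13).
  v = [9, 3, 12, 7, 8].
Step 2: syndromes of r = [5, 2, 8, 7, 6] (all sums mod 13).
  S_0 = Σ v_i r_i = 9·5 + 3·2 + 12·8 + 7·7 + 8·6 = 244 ≡ 10.
  S_1 = Σ v_i α_i r_i = 9·8·5 + 3·4·2 + 12·1·8 + 7·12·7 + 8·10·6 = 1548 ≡ 1.
  α_i^2 mod 13 = [12, 3, 1, 1, 9].
  S_2 = Σ v_i α_i^2 r_i = 9·12·5 + 3·3·2 + 12·1·8 + 7·1·7 + 8·9·6 = 1135 ≡ 4.
  S = (10, 1, 4) ≠ 0, so r is not a codeword (an error is present).
Step 3: locate the error. For a single error e at position i, S_ℓ = v_i·e·α_i^ℓ, so α_err = S_1/S_0.
  S_0^{−1} = 10^{−1} = 4 (mod 13), so α_err = 1·4 = 4 ≡ 4 = α_2. Error position i = 2.
  Consistency check: S_2/S_1 = 4·1 = 4 ≡ 4 = α_err ✓ (single-error assumption holds).
Step 4: error magnitude e = S_0/v_2 = S_0·∏_{j≠2}(α_2 − α_j) = 10·9 = 90 ≡ 12 (mod 13).
Step 5: correct position 2: c_2 = r_2 − e = 2 − 12 ≡ 3 (mod 13). Hence c = [5, 3, 8, 7, 6].
  Check: interpolating c through the α_i gives m(x) = 1 + 7·x (degree < 2) with m(α_i) = c_i for every i, so c is indeed a codeword.


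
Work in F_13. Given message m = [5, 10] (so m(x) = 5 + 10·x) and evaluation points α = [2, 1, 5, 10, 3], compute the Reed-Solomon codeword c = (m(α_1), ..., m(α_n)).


c = [12, 2, 3, 1, 9]

Message polynomial: m(x) = 5 + 10·x (mod 13).
For each evaluation point α_i, compute m(α_i) mod 13:
  α_1 = 2: Horner steps 10 → 12, so m(2) = 12.
  α_2 = 1: Horner steps 10 → 2, so m(1) = 2.
  α_3 = 5: Horner steps 10 → 3, so m(5) = 3.
  α_4 = 10: Horner steps 10 → 1, so m(10) = 1.
  α_5 = 3: Horner steps 10 → 9, so m(3) = 9.
Codeword c = [12, 2, 3, 1, 9] ∈ F_13^5.


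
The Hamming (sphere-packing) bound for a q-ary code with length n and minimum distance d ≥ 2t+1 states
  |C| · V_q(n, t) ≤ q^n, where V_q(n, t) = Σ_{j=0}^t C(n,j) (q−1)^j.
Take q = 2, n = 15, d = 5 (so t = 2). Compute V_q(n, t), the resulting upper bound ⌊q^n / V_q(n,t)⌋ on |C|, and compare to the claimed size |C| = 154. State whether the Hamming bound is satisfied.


V_q(n, t) = 121, q^n = 32768, Hamming bound = 270, |C| = 154 ≤ bound (satisfied).

Step 1: Compute V_q(n, t) = Σ_{j=0}^2 C(n, j) (q−1)^j.
  j = 0: C(15,0)·(1)^0 = 1·1 = 1.
  j = 1: C(15,1)·(1)^1 = 15·1 = 15.
  j = 2: C(15,2)·(1)^2 = 105·1 = 105.
  V_q(n, t) = 1 + 15 + 105 = 121.
Step 2: q^n = 2^15 = 32768.
Step 3: Hamming bound ⌊q^n / V_q(n,t)⌋ = ⌊32768/121⌋ = 270.
Step 4: Compare |C| = 154 to 270: satisfied.
The claimed |C| lies below the Hamming bound.


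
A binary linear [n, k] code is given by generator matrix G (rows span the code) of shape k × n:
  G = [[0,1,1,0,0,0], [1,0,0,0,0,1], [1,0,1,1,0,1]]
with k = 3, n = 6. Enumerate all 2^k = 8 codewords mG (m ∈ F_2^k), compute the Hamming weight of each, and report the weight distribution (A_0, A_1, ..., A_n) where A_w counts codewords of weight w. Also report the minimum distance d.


Weight distribution: A_0 = 1, A_2 = 4, A_4 = 3. Minimum distance d = 2.

Enumerate all 2^3 = 8 messages m ∈ F_2^3.
For each, compute codeword c = mG in F_2^6, then tally its weight.
  m = 000 → c = 000000, weight = 0.
  m = 100 → c = 011000, weight = 2.
  m = 010 → c = 100001, weight = 2.
  m = 110 → c = 111001, weight = 4.
  m = 001 → c = 101101, weight = 4.
  m = 101 → c = 110101, weight = 4.
  m = 011 → c = 001100, weight = 2.
  m = 111 → c = 010100, weight = 2.
Tally weights:
  weight 0: 1 codewords.
  weight 2: 4 codewords.
  weight 4: 3 codewords.
Minimum distance d = smallest w > 0 with A_w > 0 = 2.
Sanity: Σ A_w = 8 = 2^3 = 8 ✓.


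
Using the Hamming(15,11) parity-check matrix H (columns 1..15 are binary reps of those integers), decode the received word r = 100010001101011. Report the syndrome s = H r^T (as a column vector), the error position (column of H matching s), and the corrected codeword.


s = (1, 0, 1, 0)^T, error position = 10, corrected codeword c = 100010001001011

Compute s = H r^T mod 2 one row at a time:
  s_1 = 0 + 1 + 1 + 0 + 1 + 0 + 1 + 1 = 5 ≡ 1 (mod 2).
  s_2 = 0 + 1 + 0 + 0 + 1 + 0 + 1 + 1 = 4 ≡ 0 (mod 2).
  s_3 = 0 + 0 + 0 + 0 + 1 + 0 + 1 + 1 = 3 ≡ 1 (mod 2).
  s_4 = 1 + 0 + 1 + 0 + 1 + 0 + 0 + 1 = 4 ≡ 0 (mod 2).
s = (1, 0, 1, 0)^T — this equals column 10 of H (binary 1010), so error is at position 10.
Correct: flip bit 10 of r = 100010001101011 to get c = 100010001001011.


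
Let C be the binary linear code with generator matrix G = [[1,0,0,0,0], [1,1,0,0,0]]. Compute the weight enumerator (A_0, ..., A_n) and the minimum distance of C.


Weight distribution: A_0 = 1, A_1 = 2, A_2 = 1. Minimum distance d = 1.

Enumerate all 2^2 = 4 messages m ∈ F_2^2.
For each, compute codeword c = mG in F_2^5, then tally its weight.
  m = 00 → c = 00000, weight = 0.
  m = 10 → c = 10000, weight = 1.
  m = 01 → c = 11000, weight = 2.
  m = 11 → c = 01000, weight = 1.
Tally weights:
  weight 0: 1 codewords.
  weight 1: 2 codewords.
  weight 2: 1 codewords.
Minimum distance d = smallest w > 0 with A_w > 0 = 1.
Sanity: Σ A_w = 4 = 2^2 = 4 ✓.


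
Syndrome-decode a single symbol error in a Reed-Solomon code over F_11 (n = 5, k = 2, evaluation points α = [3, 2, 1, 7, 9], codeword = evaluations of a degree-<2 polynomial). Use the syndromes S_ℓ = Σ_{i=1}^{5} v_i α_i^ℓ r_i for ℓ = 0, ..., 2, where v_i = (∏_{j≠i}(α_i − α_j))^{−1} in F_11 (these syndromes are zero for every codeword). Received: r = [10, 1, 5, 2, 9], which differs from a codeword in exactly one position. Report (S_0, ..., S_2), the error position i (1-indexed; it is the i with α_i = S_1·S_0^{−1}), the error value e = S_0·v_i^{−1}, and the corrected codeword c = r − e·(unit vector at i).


S = (3, 3, 3), error at position 3, error magnitude e = 2, c = [10, 1, 3, 2, 9].

Step 1: column multipliers v_i = (∏_{j≠i}(α_i − α_j))^{−1} mod 11.
  i = 1 (α = 3): (3−2)(3−1)(3−7)(3−9) = 1·2·(−4)·(−6) = 48 ≡ 4, so v_1 = 4^{−1} = 3 (mod 11).
  i = 2 (α = 2): (2−3)(2−1)(2−7)(2−9) = (−1)·1·(−5)·(−7) = −35 ≡ 9, so v_2 = 9^{−1} = 5 (mod 11).
  i = 3 (α = 1): (1−3)(1−2)(1−7)(1−9) = (−2)·(−1)·(−6)·(−8) = 96 ≡ 8, so v_3 = 8^{−1} = 7 (mod 11).
  i = 4 (α = 7): (7−3)(7−2)(7−1)(7−9) = 4·5·6·(−2) = −240 ≡ 2, so v_4 = 2^{−1} = 6 (mod 11).
  i = 5 (α = 9): (9−3)(9−2)(9−1)(9−7) = 6·7·8·2 = 672 ≡ 1, so v_5 = 1^{−1} = 1 (mod 11).
  v = [3, 5, 7, 6, 1].
Step 2: syndromes of r = [10, 1, 5, 2, 9] (all sums mod 11).
  S_0 = Σ v_i r_i = 3·10 + 5·1 + 7·5 + 6·2 + 1·9 = 91 ≡ 3.
  S_1 = Σ v_i α_i r_i = 3·3·10 + 5·2·1 + 7·1·5 + 6·7·2 + 1·9·9 = 300 ≡ 3.
  α_i^2 mod 11 = [9, 4, 1, 5, 4].
  S_2 = Σ v_i α_i^2 r_i = 3·9·10 + 5·4·1 + 7·1·5 + 6·5·2 + 1·4·9 = 421 ≡ 3.
  S = (3, 3, 3) ≠ 0, so r is not a codeword (an error is present).
Step 3: locate the error. For a single error e at position i, S_ℓ = v_i·e·α_i^ℓ, so α_err = S_1/S_0.
  S_0^{−1} = 3^{−1} = 4 (mod 11), so α_err = 3·4 = 12 ≡ 1 = α_3. Error position i = 3.
  Consistency check: S_2/S_1 = 3·4 = 12 ≡ 1 = α_err ✓ (single-error assumption holds).
Step 4: error magnitude e = S_0/v_3 = S_0·∏_{j≠3}(α_3 − α_j) = 3·8 = 24 ≡ 2 (mod 11).
Step 5: correct position 3: c_3 = r_3 − e = 5 − 2 ≡ 3 (mod 11). Hence c = [10, 1, 3, 2, 9].
  Check: interpolating c through the α_i gives m(x) = 5 + 9·x (degree < 2) with m(α_i) = c_i for every i, so c is indeed a codeword.


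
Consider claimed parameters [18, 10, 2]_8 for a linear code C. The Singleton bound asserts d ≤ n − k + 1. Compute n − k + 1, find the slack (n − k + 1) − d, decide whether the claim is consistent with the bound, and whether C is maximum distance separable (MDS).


Singleton RHS = n − k + 1 = 9, slack = 7, bound satisfied, not MDS.

Singleton bound: d ≤ n − k + 1.
Here n = 18, k = 10, so n − k + 1 = 9.
Given d = 2, check d ≤ 9: YES.
Slack = (n − k + 1) − d = 7.
The code is NOT MDS (slack = 7 > 0).
Description: the claimed parameters are [18, 10, 2]_8; such a code would be non-MDS.


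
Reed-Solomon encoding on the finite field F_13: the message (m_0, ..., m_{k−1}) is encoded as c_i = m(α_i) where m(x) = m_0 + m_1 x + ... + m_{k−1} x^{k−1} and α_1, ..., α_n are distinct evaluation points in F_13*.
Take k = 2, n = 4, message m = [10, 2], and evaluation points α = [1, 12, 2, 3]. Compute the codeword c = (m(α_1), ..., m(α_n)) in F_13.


c = [12, 8, 1, 3]

Message polynomial: m(x) = 10 + 2·x (mod 13).
For each evaluation point α_i, compute m(α_i) mod 13:
  α_1 = 1: Horner steps 2 → 12, so m(1) = 12.
  α_2 = 12: Horner steps 2 → 8, so m(12) = 8.
  α_3 = 2: Horner steps 2 → 1, so m(2) = 1.
  α_4 = 3: Horner steps 2 → 3, so m(3) = 3.
Codeword c = [12, 8, 1, 3] ∈ F_13^4.


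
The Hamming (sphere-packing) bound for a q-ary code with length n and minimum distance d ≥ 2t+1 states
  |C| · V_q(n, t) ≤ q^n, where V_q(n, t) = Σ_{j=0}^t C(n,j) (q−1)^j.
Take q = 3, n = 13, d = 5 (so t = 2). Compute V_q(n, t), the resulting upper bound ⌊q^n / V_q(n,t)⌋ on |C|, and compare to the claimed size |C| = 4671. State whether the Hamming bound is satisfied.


V_q(n, t) = 339, q^n = 1594323, Hamming bound = 4703, |C| = 4671 ≤ bound (satisfied).

Step 1: Compute V_q(n, t) = Σ_{j=0}^2 C(n, j) (q−1)^j.
  j = 0: C(13,0)·(2)^0 = 1·1 = 1.
  j = 1: C(13,1)·(2)^1 = 13·2 = 26.
  j = 2: C(13,2)·(2)^2 = 78·4 = 312.
  V_q(n, t) = 1 + 26 + 312 = 339.
Step 2: q^n = 3^13 = 1594323.
Step 3: Hamming bound ⌊q^n / V_q(n,t)⌋ = ⌊1594323/339⌋ = 4703.
Step 4: Compare |C| = 4671 to 4703: satisfied.
The claimed |C| lies below the Hamming bound.


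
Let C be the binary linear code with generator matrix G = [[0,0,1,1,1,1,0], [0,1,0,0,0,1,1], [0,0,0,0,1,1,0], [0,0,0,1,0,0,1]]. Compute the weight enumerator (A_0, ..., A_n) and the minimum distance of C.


Weight distribution: A_0 = 1, A_2 = 4, A_3 = 6, A_4 = 3, A_5 = 2. Minimum distance d = 2.

Enumerate all 2^4 = 16 messages m ∈ F_2^4.
For each, compute codeword c = mG in F_2^7, then tally its weight.
  m = 0000 → c = 0000000, weight = 0.
  m = 1000 → c = 0011110, weight = 4.
  m = 0100 → c = 0100011, weight = 3.
  m = 1100 → c = 0111101, weight = 5.
  m = 0010 → c = 0000110, weight = 2.
  m = 1010 → c = 0011000, weight = 2.
  m = 0110 → c = 0100101, weight = 3.
  m = 1110 → c = 0111011, weight = 5.
  m = 0001 → c = 0001001, weight = 2.
  m = 1001 → c = 0010111, weight = 4.
  m = 0101 → c = 0101010, weight = 3.
  m = 1101 → c = 0110100, weight = 3.
  m = 0011 → c = 0001111, weight = 4.
  m = 1011 → c = 0010001, weight = 2.
  m = 0111 → c = 0101100, weight = 3.
  m = 1111 → c = 0110010, weight = 3.
Tally weights:
  weight 0: 1 codewords.
  weight 2: 4 codewords.
  weight 3: 6 codewords.
  weight 4: 3 codewords.
  weight 5: 2 codewords.
Minimum distance d = smallest w > 0 with A_w > 0 = 2.
Sanity: Σ A_w = 16 = 2^4 = 16 ✓.


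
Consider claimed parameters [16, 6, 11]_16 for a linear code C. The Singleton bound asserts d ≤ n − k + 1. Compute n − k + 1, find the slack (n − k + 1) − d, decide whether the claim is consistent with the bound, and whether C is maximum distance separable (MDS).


Singleton RHS = n − k + 1 = 11, slack = 0, bound satisfied, MDS.

Singleton bound: d ≤ n − k + 1.
Here n = 16, k = 6, so n − k + 1 = 11.
Given d = 11, check d ≤ 11: YES.
Slack = (n − k + 1) − d = 0.
The code is MDS (slack = 0).
Description: the claimed parameters are [16, 6, 11]_16; such a code would be MDS (meets Singleton bound).


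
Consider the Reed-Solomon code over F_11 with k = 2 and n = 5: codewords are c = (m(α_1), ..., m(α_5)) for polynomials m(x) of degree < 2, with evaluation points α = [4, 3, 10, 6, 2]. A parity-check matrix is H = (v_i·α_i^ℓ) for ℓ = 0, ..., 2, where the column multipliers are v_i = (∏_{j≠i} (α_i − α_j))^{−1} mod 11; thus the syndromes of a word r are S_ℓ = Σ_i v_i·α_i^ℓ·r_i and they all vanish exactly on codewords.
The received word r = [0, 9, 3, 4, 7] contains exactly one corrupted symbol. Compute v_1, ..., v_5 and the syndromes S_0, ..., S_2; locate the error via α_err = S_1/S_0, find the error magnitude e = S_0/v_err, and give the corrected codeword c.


S = (1, 10, 1), error at position 3, error magnitude e = 2, c = [0, 9, 1, 4, 7].

Step 1: column multipliers v_i = (∏_{j≠i}(α_i − α_j))^{−1} mod 11.
  i = 1 (α = 4): (4−3)(4−10)(4−6)(4−2) = 1·(−6)·(−2)·2 = 24 ≡ 2, so v_1 = 2^{−1} = 6 (mod 11).
  i = 2 (α = 3): (3−4)(3−10)(3−6)(3−2) = (−1)·(−7)·(−3)·1 = −21 ≡ 1, so v_2 = 1^{−1} = 1 (mod 11).
  i = 3 (α = 10): (10−4)(10−3)(10−6)(10−2) = 6·7·4·8 = 1344 ≡ 2, so v_3 = 2^{−1} = 6 (mod 11).
  i = 4 (α = 6): (6−4)(6−3)(6−10)(6−2) = 2·3·(−4)·4 = −96 ≡ 3, so v_4 = 3^{−1} = 4 (mod 11).
  i = 5 (α = 2): (2−4)(2−3)(2−10)(2−6) = (−2)·(−1)·(−8)·(−4) = 64 ≡ 9, so v_5 = 9^{−1} = 5 (mod 11).
  v = [6, 1, 6, 4, 5].
Step 2: syndromes of r = [0, 9, 3, 4, 7] (all sums mod 11).
  S_0 = Σ v_i r_i = 6·0 + 1·9 + 6·3 + 4·4 + 5·7 = 78 ≡ 1.
  S_1 = Σ v_i α_i r_i = 6·4·0 + 1·3·9 + 6·10·3 + 4·6·4 + 5·2·7 = 373 ≡ 10.
  α_i^2 mod 11 = [5, 9, 1, 3, 4].
  S_2 = Σ v_i α_i^2 r_i = 6·5·0 + 1·9·9 + 6·1·3 + 4·3·4 + 5·4·7 = 287 ≡ 1.
  S = (1, 10, 1) ≠ 0, so r is not a codeword (an error is present).
Step 3: locate the error. For a single error e at position i, S_ℓ = v_i·e·α_i^ℓ, so α_err = S_1/S_0.
  S_0^{−1} = 1^{−1} = 1 (mod 11), so α_err = 10·1 = 10 ≡ 10 = α_3. Error position i = 3.
  Consistency check: S_2/S_1 = 1·10 = 10 ≡ 10 = α_err ✓ (single-error assumption holds).
Step 4: error magnitude e = S_0/v_3 = S_0·∏_{j≠3}(α_3 − α_j) = 1·2 = 2 ≡ 2 (mod 11).
Step 5: correct position 3: c_3 = r_3 − e = 3 − 2 ≡ 1 (mod 11). Hence c = [0, 9, 1, 4, 7].
  Check: interpolating c through the α_i gives m(x) = 3 + 2·x (degree < 2) with m(α_i) = c_i for every i, so c is indeed a codeword.


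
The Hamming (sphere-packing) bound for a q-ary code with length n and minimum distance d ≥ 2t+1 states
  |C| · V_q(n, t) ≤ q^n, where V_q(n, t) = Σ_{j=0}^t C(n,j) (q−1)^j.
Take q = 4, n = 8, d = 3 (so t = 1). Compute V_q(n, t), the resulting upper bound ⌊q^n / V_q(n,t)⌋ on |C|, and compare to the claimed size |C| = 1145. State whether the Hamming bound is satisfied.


V_q(n, t) = 25, q^n = 65536, Hamming bound = 2621, |C| = 1145 ≤ bound (satisfied).

Step 1: Compute V_q(n, t) = Σ_{j=0}^1 C(n, j) (q−1)^j.
  j = 0: C(8,0)·(3)^0 = 1·1 = 1.
  j = 1: C(8,1)·(3)^1 = 8·3 = 24.
  V_q(n, t) = 1 + 24 = 25.
Step 2: q^n = 4^8 = 65536.
Step 3: Hamming bound ⌊q^n / V_q(n,t)⌋ = ⌊65536/25⌋ = 2621.
Step 4: Compare |C| = 1145 to 2621: satisfied.
The claimed |C| lies below the Hamming bound.


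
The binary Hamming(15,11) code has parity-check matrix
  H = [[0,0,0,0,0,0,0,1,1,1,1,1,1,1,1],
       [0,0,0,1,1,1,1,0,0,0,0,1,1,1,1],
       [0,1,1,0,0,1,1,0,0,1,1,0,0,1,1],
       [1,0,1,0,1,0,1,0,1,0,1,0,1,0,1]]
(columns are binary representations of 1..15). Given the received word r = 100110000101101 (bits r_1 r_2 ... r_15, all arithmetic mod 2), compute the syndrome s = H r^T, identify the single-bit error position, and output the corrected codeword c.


s = (0, 1, 0, 0)^T, error position = 4, corrected codeword c = 100010000101101

Compute s = H r^T mod 2 one row at a time:
  s_1 = 0 + 0 + 1 + 0 + 1 + 1 + 0 + 1 = 4 ≡ 0 (mod 2).
  s_2 = 1 + 1 + 0 + 0 + 1 + 1 + 0 + 1 = 5 ≡ 1 (mod 2).
  s_3 = 0 + 0 + 0 + 0 + 1 + 0 + 0 + 1 = 2 ≡ 0 (mod 2).
  s_4 = 1 + 0 + 1 + 0 + 0 + 0 + 1 + 1 = 4 ≡ 0 (mod 2).
s = (0, 1, 0, 0)^T — this equals column 4 of H (binary 0100), so error is at position 4.
Correct: flip bit 4 of r = 100110000101101 to get c = 100010000101101.


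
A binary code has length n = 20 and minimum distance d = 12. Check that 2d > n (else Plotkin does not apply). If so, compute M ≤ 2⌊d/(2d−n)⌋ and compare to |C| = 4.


Plotkin bound M ≤ 6; given |C| = 4 ≤ bound (satisfied).

Check applicability: 2d = 24, n = 20.
2d − n = 4 > 0, so Plotkin applies.
Compute d/(2d−n) = 12/4 ≈ 3.0000.
⌊d/(2d−n)⌋ = 3.
Plotkin bound: M ≤ 2·3 = 6.
Given |C| = 4, check: satisfied.
This |C| is below the Plotkin bound.


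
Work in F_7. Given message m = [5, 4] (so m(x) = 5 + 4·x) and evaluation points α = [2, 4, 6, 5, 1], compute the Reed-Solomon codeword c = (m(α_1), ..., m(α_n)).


c = [6, 0, 1, 4, 2]

Message polynomial: m(x) = 5 + 4·x (mod 7).
For each evaluation point α_i, compute m(α_i) mod 7:
  α_1 = 2: Horner steps 4 → 6, so m(2) = 6.
  α_2 = 4: Horner steps 4 → 0, so m(4) = 0.
  α_3 = 6: Horner steps 4 → 1, so m(6) = 1.
  α_4 = 5: Horner steps 4 → 4, so m(5) = 4.
  α_5 = 1: Horner steps 4 → 2, so m(1) = 2.
Codeword c = [6, 0, 1, 4, 2] ∈ F_7^5.


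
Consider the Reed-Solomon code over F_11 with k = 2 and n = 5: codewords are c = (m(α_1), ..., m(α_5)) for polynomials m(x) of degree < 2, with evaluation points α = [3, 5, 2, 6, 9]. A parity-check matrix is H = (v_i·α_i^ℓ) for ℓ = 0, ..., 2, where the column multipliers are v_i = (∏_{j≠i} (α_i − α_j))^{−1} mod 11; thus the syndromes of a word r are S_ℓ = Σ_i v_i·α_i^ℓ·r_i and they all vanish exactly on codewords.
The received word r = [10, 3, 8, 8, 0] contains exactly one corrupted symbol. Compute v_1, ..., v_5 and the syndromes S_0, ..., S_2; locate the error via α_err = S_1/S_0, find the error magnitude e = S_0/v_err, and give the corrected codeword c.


S = (10, 5, 8), error at position 4, error magnitude e = 3, c = [10, 3, 8, 5, 0].

Step 1: column multipliers v_i = (∏_{j≠i}(α_i − α_j))^{−1} mod 11.
  i = 1 (α = 3): (3−5)(3−2)(3−6)(3−9) = (−2)·1·(−3)·(−6) = −36 ≡ 8, so v_1 = 8^{−1} = 7 (mod 11).
  i = 2 (α = 5): (5−3)(5−2)(5−6)(5−9) = 2·3·(−1)·(−4) = 24 ≡ 2, so v_2 = 2^{−1} = 6 (mod 11).
  i = 3 (α = 2): (2−3)(2−5)(2−6)(2−9) = (−1)·(−3)·(−4)·(−7) = 84 ≡ 7, so v_3 = 7^{−1} = 8 (mod 11).
  i = 4 (α = 6): (6−3)(6−5)(6−2)(6−9) = 3·1·4·(−3) = −36 ≡ 8, so v_4 = 8^{−1} = 7 (mod 11).
  i = 5 (α = 9): (9−3)(9−5)(9−2)(9−6) = 6·4·7·3 = 504 ≡ 9, so v_5 = 9^{−1} = 5 (mod 11).
  v = [7, 6, 8, 7, 5].
Step 2: syndromes of r = [10, 3, 8, 8, 0] (all sums mod 11).
  S_0 = Σ v_i r_i = 7·10 + 6·3 + 8·8 + 7·8 + 5·0 = 208 ≡ 10.
  S_1 = Σ v_i α_i r_i = 7·3·10 + 6·5·3 + 8·2·8 + 7·6·8 + 5·9·0 = 764 ≡ 5.
  α_i^2 mod 11 = [9, 3, 4, 3, 4].
  S_2 = Σ v_i α_i^2 r_i = 7·9·10 + 6·3·3 + 8·4·8 + 7·3·8 + 5·4·0 = 1108 ≡ 8.
  S = (10, 5, 8) ≠ 0, so r is not a codeword (an error is present).
Step 3: locate the error. For a single error e at position i, S_ℓ = v_i·e·α_i^ℓ, so α_err = S_1/S_0.
  S_0^{−1} = 10^{−1} = 10 (mod 11), so α_err = 5·10 = 50 ≡ 6 = α_4. Error position i = 4.
  Consistency check: S_2/S_1 = 8·9 = 72 ≡ 6 = α_err ✓ (single-error assumption holds).
Step 4: error magnitude e = S_0/v_4 = S_0·∏_{j≠4}(α_4 − α_j) = 10·8 = 80 ≡ 3 (mod 11).
Step 5: correct position 4: c_4 = r_4 − e = 8 − 3 ≡ 5 (mod 11). Hence c = [10, 3, 8, 5, 0].
  Check: interpolating c through the α_i gives m(x) = 4 + 2·x (degree < 2) with m(α_i) = c_i for every i, so c is indeed a codeword.
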